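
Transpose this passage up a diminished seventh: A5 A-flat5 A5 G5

A5 gives Gb6
Ab5 gives Gbb6
A5 gives Gb6
G5 gives Fb6

Gb6 Gbb6 Gb6 Fb6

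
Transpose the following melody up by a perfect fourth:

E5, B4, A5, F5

A5 E5 D6 Bb5

A perfect fourth up from E5 gives A5.
B4: a fourth up reaches E, and 5 semitones makes it E5.
A5 up a perfect fourth is D6.
F5 up a perfect fourth is Bb5.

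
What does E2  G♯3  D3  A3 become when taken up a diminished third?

E2 → Gb2
G#3 → Bb3
D3 → Fb3
A3 → Cb4

Gb2 Bb3 Fb3 Cb4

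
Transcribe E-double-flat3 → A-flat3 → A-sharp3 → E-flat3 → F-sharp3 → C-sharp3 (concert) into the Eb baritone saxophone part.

Cb5 F5 F##5 C5 D#5 A#4

Written C4 sounds as Eb2 on the Eb baritone saxophone, so concert pitches are written a major thirteenth up.
Ebb3 to Cb5
Ab3 to F5
A#3 to F##5
Eb3 to C5
F#3 to D#5
C#3 to A#4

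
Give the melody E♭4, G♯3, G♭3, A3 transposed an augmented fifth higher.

B4 D##4 D4 E#4

Eb4 up an augmented fifth is B4.
G#3: a fifth up reaches D, and 8 semitones makes it D##4.
An augmented fifth up from Gb3 gives D4.
A3 up an augmented fifth is E#4.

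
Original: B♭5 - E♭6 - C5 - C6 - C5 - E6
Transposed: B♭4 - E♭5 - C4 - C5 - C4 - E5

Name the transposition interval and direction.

Take the first pair: Bb5 → Bb4. B to B spans 8 letter names, so the interval is some kind of octave.
Bb4 to Bb5 is 12 semitones, which makes it a perfect octave; the second version is lower, so the direction is down.
Checking another pair — E6 → E5 — gives the same interval.

down a perfect octave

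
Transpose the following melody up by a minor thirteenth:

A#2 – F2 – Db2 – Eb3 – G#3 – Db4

A#2 gives F#4
F2 gives Db4
Db2 gives Bbb3
Eb3 gives Cb5
G#3 gives E5
Db4 gives Bbb5

F#4 Db4 Bbb3 Cb5 E5 Bbb5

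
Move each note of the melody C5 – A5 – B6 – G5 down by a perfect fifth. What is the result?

C5 down a perfect fifth is F4.
A perfect fifth down from A5 gives D5.
A perfect fifth down from B6 gives E6.
A perfect fifth down from G5 gives C5.

F4 D5 E6 C5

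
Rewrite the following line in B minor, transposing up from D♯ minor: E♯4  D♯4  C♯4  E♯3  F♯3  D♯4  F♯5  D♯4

D♯ minor to B minor up is a minor sixth, so every note moves up by that interval.
E#4 -> C#5
D#4 -> B4
C#4 -> A4
E#3 -> C#4
F#3 -> D4
D#4 -> B4
F#5 -> D6
D#4 -> B4

C#5 B4 A4 C#4 D4 B4 D6 B4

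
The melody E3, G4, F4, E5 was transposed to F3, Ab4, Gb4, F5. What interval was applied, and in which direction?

Take the first pair: E3 → F3. E to F spans 2 letter names, so the interval is some kind of second.
E3 to F3 is 1 semitone, which makes it a minor second; the second version is higher, so the direction is up.
Checking another pair — E5 → F5 — gives the same interval.

up a minor second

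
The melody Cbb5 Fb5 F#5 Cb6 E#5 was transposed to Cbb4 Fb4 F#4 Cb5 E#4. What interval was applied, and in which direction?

down a perfect octave

Take the first pair: Cbb5 → Cbb4. C to C spans 8 letter names, so the interval is some kind of octave.
Cbb4 to Cbb5 is 12 semitones, which makes it a perfect octave; the second version is lower, so the direction is down.
Checking another pair — E#5 → E#4 — gives the same interval.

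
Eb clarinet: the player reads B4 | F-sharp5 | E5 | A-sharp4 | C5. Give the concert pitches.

D5 A5 G5 C#5 Eb5

The Eb clarinet sounds a minor third above written, so transpose each written note up a minor third.
B4 to D5
F#5 to A5
E5 to G5
A#4 to C#5
C5 to Eb5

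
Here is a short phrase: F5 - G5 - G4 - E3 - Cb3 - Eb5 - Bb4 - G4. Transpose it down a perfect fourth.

F5: a fourth down reaches C, and 5 semitones makes it C5.
A perfect fourth down from G5 gives D5.
A perfect fourth down from G4 gives D4.
E3 down a perfect fourth is B2.
Cb3 down a perfect fourth is Gb2.
Eb5 down a perfect fourth is Bb4.
A perfect fourth down from Bb4 gives F4.
G4: a fourth down reaches D, and 5 semitones makes it D4.

C5 D5 D4 B2 Gb2 Bb4 F4 D4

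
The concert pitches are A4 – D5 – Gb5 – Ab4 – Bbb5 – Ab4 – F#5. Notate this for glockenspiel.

A2 D3 Gb3 Ab2 Bbb3 Ab2 F#3

Written C4 sounds as C6 on the glockenspiel, so concert pitches are written a perfect fifteenth down.
A4 → A2
D5 → D3
Gb5 → Gb3
Ab4 → Ab2
Bbb5 → Bbb3
Ab4 → Ab2
F#5 → F#3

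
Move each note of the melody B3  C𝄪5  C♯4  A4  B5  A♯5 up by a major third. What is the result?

D#4 E##5 E#4 C#5 D#6 C##6

B3 becomes D#4
C##5 becomes E##5
C#4 becomes E#4
A4 becomes C#5
B5 becomes D#6
A#5 becomes C##6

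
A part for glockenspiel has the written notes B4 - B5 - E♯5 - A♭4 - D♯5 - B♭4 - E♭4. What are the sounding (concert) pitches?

B6 B7 E#7 Ab6 D#7 Bb6 Eb6

Written C4 on the glockenspiel sounds as C6, a perfect fifteenth higher; apply that shift to every note.
B4 to B6
B5 to B7
E#5 to E#7
Ab4 to Ab6
D#5 to D#7
Bb4 to Bb6
Eb4 to Eb6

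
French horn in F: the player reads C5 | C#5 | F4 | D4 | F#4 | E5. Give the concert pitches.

F4 F#4 Bb3 G3 B3 A4

Written C4 on the French horn in F sounds as F3, a perfect fifth lower; apply that shift to every note.
C5 to F4
C#5 to F#4
F4 to Bb3
D4 to G3
F#4 to B3
E5 to A4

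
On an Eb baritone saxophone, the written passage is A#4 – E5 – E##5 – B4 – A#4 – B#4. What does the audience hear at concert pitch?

C#3 G3 G##3 D3 C#3 D#3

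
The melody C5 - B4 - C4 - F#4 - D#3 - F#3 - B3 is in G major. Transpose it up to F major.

From G up to F is a minor seventh; apply that to each pitch.
C5 becomes Bb5
B4 becomes A5
C4 becomes Bb4
F#4 becomes E5
D#3 becomes C#4
F#3 becomes E4
B3 becomes A4

Bb5 A5 Bb4 E5 C#4 E4 A4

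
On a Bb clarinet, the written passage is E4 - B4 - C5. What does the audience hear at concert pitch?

The Bb clarinet sounds a major second below written, so transpose each written note down a major second.
E4 → D4
B4 → A4
C5 → Bb4

D4 A4 Bb4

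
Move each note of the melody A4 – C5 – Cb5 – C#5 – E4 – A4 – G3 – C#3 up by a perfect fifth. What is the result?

A perfect fifth up from A4 gives E5.
A perfect fifth up from C5 gives G5.
A perfect fifth up from Cb5 gives Gb5.
C#5 up a perfect fifth is G#5.
E4: a fifth up reaches B, and 7 semitones makes it B4.
A4: a fifth up reaches E, and 7 semitones makes it E5.
G3: a fifth up reaches D, and 7 semitones makes it D4.
A perfect fifth up from C#3 gives G#3.

E5 G5 Gb5 G#5 B4 E5 D4 G#3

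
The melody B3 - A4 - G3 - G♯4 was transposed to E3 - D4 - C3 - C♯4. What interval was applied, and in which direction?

From B3 to E3 is 5 letter names — a fifth of some quality.
E3 to B3 is 7 semitones, which makes it a perfect fifth; the second version is lower, so the direction is down.
Checking another pair — G#4 → C#4 — gives the same interval.

down a perfect fifth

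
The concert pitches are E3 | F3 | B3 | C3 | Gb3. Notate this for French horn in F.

Written C4 sounds as F3 on the French horn in F, so concert pitches are written a perfect fifth up.
E3 gives B3
F3 gives C4
B3 gives F#4
C3 gives G3
Gb3 gives Db4

B3 C4 F#4 G3 Db4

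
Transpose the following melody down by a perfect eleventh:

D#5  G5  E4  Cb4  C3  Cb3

A perfect eleventh down from D#5 gives A#3.
G5: an eleventh down reaches D, and 17 semitones makes it D4.
A perfect eleventh down from E4 gives B2.
Cb4: an eleventh down reaches G, and 17 semitones makes it Gb2.
C3: an eleventh down reaches G, and 17 semitones makes it G1.
Cb3: an eleventh down reaches G, and 17 semitones makes it Gb1.

A#3 D4 B2 Gb2 G1 Gb1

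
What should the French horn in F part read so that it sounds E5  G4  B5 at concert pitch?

Written C4 sounds as F3 on the French horn in F, so concert pitches are written a perfect fifth up.
E5 → B5
G4 → D5
B5 → F#6

B5 D5 F#6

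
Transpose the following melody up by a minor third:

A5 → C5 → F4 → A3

A5 gives C6
C5 gives Eb5
F4 gives Ab4
A3 gives C4

C6 Eb5 Ab4 C4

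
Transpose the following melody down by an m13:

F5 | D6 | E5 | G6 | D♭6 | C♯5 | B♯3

F5 becomes A3
D6 becomes F#4
E5 becomes G#3
G6 becomes B4
Db6 becomes F4
C#5 becomes E#3
B#3 becomes D##2

A3 F#4 G#3 B4 F4 E#3 D##2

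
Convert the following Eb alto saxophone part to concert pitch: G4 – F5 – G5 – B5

Bb3 Ab4 Bb4 D5

Written C4 on the Eb alto saxophone sounds as Eb3, a major sixth lower; apply that shift to every note.
G4 → Bb3
F5 → Ab4
G5 → Bb4
B5 → D5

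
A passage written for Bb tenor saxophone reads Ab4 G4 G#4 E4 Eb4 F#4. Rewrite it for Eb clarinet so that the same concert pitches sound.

Eb3 D3 D#3 B2 Bb2 C#3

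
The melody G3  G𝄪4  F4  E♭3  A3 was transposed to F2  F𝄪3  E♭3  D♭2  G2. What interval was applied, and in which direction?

From G3 to F2 is 9 letter names — a ninth of some quality.
F2 to G3 is 14 semitones, which makes it a major ninth; the second version is lower, so the direction is down.
Checking another pair — A3 → G2 — gives the same interval.

down a major ninth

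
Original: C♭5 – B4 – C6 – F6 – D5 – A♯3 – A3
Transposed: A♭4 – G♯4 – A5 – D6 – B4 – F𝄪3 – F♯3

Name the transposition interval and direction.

down a minor third

Take the first pair: Cb5 → Ab4. C to A spans 3 letter names, so the interval is some kind of third.
Ab4 to Cb5 is 3 semitones, which makes it a minor third; the second version is lower, so the direction is down.
Checking another pair — A3 → F#3 — gives the same interval.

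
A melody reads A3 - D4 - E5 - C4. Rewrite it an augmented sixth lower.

Cb3 Fb3 Gb4 Ebb3

A3 down an augmented sixth is Cb3.
An augmented sixth down from D4 gives Fb3.
E5 down an augmented sixth is Gb4.
An augmented sixth down from C4 gives Ebb3.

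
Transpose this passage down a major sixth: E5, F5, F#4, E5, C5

E5 -> G4
F5 -> Ab4
F#4 -> A3
E5 -> G4
C5 -> Eb4

G4 Ab4 A3 G4 Eb4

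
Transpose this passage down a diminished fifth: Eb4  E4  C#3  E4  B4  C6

Eb4 becomes A3
E4 becomes A#3
C#3 becomes F##2
E4 becomes A#3
B4 becomes E#4
C6 becomes F#5

A3 A#3 F##2 A#3 E#4 F#5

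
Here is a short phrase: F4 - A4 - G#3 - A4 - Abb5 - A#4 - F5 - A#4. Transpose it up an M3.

F4 becomes A4
A4 becomes C#5
G#3 becomes B#3
A4 becomes C#5
Abb5 becomes Cb6
A#4 becomes C##5
F5 becomes A5
A#4 becomes C##5

A4 C#5 B#3 C#5 Cb6 C##5 A5 C##5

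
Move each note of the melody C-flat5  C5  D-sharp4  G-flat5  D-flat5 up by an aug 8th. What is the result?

C6 C#6 D##5 G6 D6

Cb5 becomes C6
C5 becomes C#6
D#4 becomes D##5
Gb5 becomes G6
Db5 becomes D6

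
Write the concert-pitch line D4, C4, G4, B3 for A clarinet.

The A clarinet sounds a minor third below written, so the written part must be a minor third above concert — transpose each note up.
D4 -> F4
C4 -> Eb4
G4 -> Bb4
B3 -> D4

F4 Eb4 Bb4 D4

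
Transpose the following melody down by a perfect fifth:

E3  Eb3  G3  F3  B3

A perfect fifth down from E3 gives A2.
Eb3: a fifth down reaches A, and 7 semitones makes it Ab2.
G3 down a perfect fifth is C3.
F3: a fifth down reaches B, and 7 semitones makes it Bb2.
B3 down a perfect fifth is E3.

A2 Ab2 C3 Bb2 E3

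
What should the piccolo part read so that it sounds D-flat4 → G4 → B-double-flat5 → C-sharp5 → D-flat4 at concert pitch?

Written C4 sounds as C5 on the piccolo, so concert pitches are written a perfect octave down.
Db4 to Db3
G4 to G3
Bbb5 to Bbb4
C#5 to C#4
Db4 to Db3

Db3 G3 Bbb4 C#4 Db3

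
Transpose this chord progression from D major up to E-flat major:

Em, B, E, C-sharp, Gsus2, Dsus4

Fm C F D Absus2 Ebsus4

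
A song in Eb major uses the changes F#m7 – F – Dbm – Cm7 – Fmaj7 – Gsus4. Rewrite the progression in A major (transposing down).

B#m7 B Gm F#m7 Bmaj7 C#sus4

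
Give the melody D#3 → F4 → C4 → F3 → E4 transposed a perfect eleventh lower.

A perfect eleventh down from D#3 gives A#1.
F4: an eleventh down reaches C, and 17 semitones makes it C3.
C4 down a perfect eleventh is G2.
F3 down a perfect eleventh is C2.
E4 down a perfect eleventh is B2.

A#1 C3 G2 C2 B2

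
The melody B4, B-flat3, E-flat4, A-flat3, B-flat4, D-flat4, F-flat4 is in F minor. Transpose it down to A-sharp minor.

D##4 D#3 G#3 C#3 D#4 F#3 A3

From F down to A-sharp is a diminished sixth; apply that to each pitch.
B4 -> D##4
Bb3 -> D#3
Eb4 -> G#3
Ab3 -> C#3
Bb4 -> D#4
Db4 -> F#3
Fb4 -> A3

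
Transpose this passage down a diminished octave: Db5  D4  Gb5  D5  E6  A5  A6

D4 D#3 G4 D#4 E#5 A#4 A#5

A diminished octave down from Db5 gives D4.
D4: an octave down reaches D, and 11 semitones makes it D#3.
A diminished octave down from Gb5 gives G4.
D5: an octave down reaches D, and 11 semitones makes it D#4.
E6 down a diminished octave is E#5.
A5 down a diminished octave is A#4.
A diminished octave down from A6 gives A#5.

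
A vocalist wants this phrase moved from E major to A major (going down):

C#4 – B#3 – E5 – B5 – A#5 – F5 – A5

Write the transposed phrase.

F#3 E#3 A4 E5 D#5 Bb4 D5

E major to A major down is a perfect fifth, so every note moves down by that interval.
C#4 -> F#3
B#3 -> E#3
E5 -> A4
B5 -> E5
A#5 -> D#5
F5 -> Bb4
A5 -> D5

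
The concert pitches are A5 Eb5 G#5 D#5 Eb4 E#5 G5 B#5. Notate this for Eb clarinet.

F#5 C5 E#5 B#4 C4 C##5 E5 G##5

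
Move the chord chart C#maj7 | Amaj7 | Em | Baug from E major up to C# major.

A#maj7 F#maj7 C#m G#aug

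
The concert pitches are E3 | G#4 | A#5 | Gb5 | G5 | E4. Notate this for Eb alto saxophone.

Written C4 sounds as Eb3 on the Eb alto saxophone, so concert pitches are written a major sixth up.
E3 to C#4
G#4 to E#5
A#5 to F##6
Gb5 to Eb6
G5 to E6
E4 to C#5

C#4 E#5 F##6 Eb6 E6 C#5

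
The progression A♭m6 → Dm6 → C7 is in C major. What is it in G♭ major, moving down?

Ebbm6 Abm6 Gb7

C major down to G♭ major is an augmented fourth; each chord root moves by that interval while the quality stays the same.
A♭m6: root A♭ down an augmented fourth → Ebb, giving Ebbm6.
Dm6: root D down an augmented fourth → Ab, giving Abm6.
C7: root C down an augmented fourth → Gb, giving Gb7.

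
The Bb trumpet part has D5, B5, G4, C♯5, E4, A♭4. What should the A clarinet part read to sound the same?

First find concert pitch: the Bb trumpet sounds a major second below written, so D5 B5 G4 C♯5 E4 A♭4 sounds C5 A5 F4 B4 D4 Gb4.
Then write for A clarinet: it sounds a minor third below written, so the part must be a minor third above concert.
C5 → Eb5
A5 → C6
F4 → Ab4
B4 → D5
D4 → F4
Gb4 → Bbb4

Eb5 C6 Ab4 D5 F4 Bbb4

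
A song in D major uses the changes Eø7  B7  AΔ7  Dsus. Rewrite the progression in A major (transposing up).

Bø7 F#7 EΔ7 Asus

D major up to A major is a perfect fifth; each chord root moves by that interval while the quality stays the same.
Eø7: root E up a perfect fifth → B, giving Bø7.
B7: root B up a perfect fifth → F#, giving F#7.
AΔ7: root A up a perfect fifth → E, giving EΔ7.
Dsus: root D up a perfect fifth → A, giving Asus.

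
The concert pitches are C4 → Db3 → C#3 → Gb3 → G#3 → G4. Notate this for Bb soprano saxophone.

The Bb soprano saxophone sounds a major second below written, so the written part must be a major second above concert — transpose each note up.
C4 becomes D4
Db3 becomes Eb3
C#3 becomes D#3
Gb3 becomes Ab3
G#3 becomes A#3
G4 becomes A4

D4 Eb3 D#3 Ab3 A#3 A4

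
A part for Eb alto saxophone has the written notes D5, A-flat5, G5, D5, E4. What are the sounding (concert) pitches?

The Eb alto saxophone sounds a major sixth below written, so transpose each written note down a major sixth.
D5 → F4
Ab5 → Cb5
G5 → Bb4
D5 → F4
E4 → G3

F4 Cb5 Bb4 F4 G3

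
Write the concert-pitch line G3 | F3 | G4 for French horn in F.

D4 C4 D5

The French horn in F sounds a perfect fifth below written, so the written part must be a perfect fifth above concert — transpose each note up.
G3 → D4
F3 → C4
G4 → D5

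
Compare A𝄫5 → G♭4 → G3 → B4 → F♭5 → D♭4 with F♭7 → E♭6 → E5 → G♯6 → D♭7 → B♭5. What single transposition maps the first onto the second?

up a major thirteenth

Take the first pair: Abb5 → Fb7. A to F spans 13 letter names, so the interval is some kind of thirteenth.
Abb5 to Fb7 is 21 semitones, which makes it a major thirteenth; the second version is higher, so the direction is up.
Checking another pair — Db4 → Bb5 — gives the same interval.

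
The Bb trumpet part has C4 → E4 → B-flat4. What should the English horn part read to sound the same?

First find concert pitch: the Bb trumpet sounds a major second below written, so C4 E4 B-flat4 sounds Bb3 D4 Ab4.
Then write for English horn: it sounds a perfect fifth below written, so the part must be a perfect fifth above concert.
Bb3 → F4
D4 → A4
Ab4 → Eb5

F4 A4 Eb5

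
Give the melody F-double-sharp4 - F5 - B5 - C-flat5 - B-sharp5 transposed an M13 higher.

A major thirteenth up from F##4 gives D##6.
F5: a thirteenth up reaches D, and 21 semitones makes it D7.
B5 up a major thirteenth is G#7.
Cb5: a thirteenth up reaches A, and 21 semitones makes it Ab6.
A major thirteenth up from B#5 gives G##7.

D##6 D7 G#7 Ab6 G##7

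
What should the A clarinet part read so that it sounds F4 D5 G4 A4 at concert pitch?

Ab4 F5 Bb4 C5

Written C4 sounds as A3 on the A clarinet, so concert pitches are written a minor third up.
F4 becomes Ab4
D5 becomes F5
G4 becomes Bb4
A4 becomes C5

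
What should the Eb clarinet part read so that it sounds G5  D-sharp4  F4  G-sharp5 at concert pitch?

E5 B#3 D4 E#5

The Eb clarinet sounds a minor third above written, so the written part must be a minor third below concert — transpose each note down.
G5 gives E5
D#4 gives B#3
F4 gives D4
G#5 gives E#5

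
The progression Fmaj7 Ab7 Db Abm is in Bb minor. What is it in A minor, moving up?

Emaj7 G7 C Gm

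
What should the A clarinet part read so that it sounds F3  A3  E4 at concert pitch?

Ab3 C4 G4

Written C4 sounds as A3 on the A clarinet, so concert pitches are written a minor third up.
F3 → Ab3
A3 → C4
E4 → G4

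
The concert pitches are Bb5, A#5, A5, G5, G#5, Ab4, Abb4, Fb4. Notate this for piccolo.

Written C4 sounds as C5 on the piccolo, so concert pitches are written a perfect octave down.
Bb5 to Bb4
A#5 to A#4
A5 to A4
G5 to G4
G#5 to G#4
Ab4 to Ab3
Abb4 to Abb3
Fb4 to Fb3

Bb4 A#4 A4 G4 G#4 Ab3 Abb3 Fb3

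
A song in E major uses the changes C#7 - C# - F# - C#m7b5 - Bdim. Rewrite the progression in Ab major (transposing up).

F7 F Bb Fm7b5 Ebdim

E major up to Ab major is a diminished fourth; each chord root moves by that interval while the quality stays the same.
C#7: root C# up a diminished fourth → F, giving F7.
C#: root C# up a diminished fourth → F, giving F.
F#: root F# up a diminished fourth → Bb, giving Bb.
C#m7b5: root C# up a diminished fourth → F, giving Fm7b5.
Bdim: root B up a diminished fourth → Eb, giving Ebdim.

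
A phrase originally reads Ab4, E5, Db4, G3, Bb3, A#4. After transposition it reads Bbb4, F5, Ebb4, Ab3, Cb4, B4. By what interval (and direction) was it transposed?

Take the first pair: Ab4 → Bbb4. A to B spans 2 letter names, so the interval is some kind of second.
Ab4 to Bbb4 is 1 semitone, which makes it a minor second; the second version is higher, so the direction is up.
Checking another pair — A#4 → B4 — gives the same interval.

up a minor second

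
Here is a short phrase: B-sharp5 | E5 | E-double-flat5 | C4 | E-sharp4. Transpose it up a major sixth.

B#5 -> G##6
E5 -> C#6
Ebb5 -> Cb6
C4 -> A4
E#4 -> C##5

G##6 C#6 Cb6 A4 C##5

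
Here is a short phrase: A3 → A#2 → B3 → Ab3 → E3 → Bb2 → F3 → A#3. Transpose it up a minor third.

C4 C#3 D4 Cb4 G3 Db3 Ab3 C#4

A3: a third up reaches C, and 3 semitones makes it C4.
A#2 up a minor third is C#3.
B3 up a minor third is D4.
Ab3: a third up reaches C, and 3 semitones makes it Cb4.
E3 up a minor third is G3.
Bb2: a third up reaches D, and 3 semitones makes it Db3.
F3: a third up reaches A, and 3 semitones makes it Ab3.
A minor third up from A#3 gives C#4.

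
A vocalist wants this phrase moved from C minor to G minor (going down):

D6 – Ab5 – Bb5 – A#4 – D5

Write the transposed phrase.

A5 Eb5 F5 E#4 A4

From C down to G is a perfect fourth; apply that to each pitch.
D6 -> A5
Ab5 -> Eb5
Bb5 -> F5
A#4 -> E#4
D5 -> A4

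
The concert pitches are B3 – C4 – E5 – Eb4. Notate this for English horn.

Written C4 sounds as F3 on the English horn, so concert pitches are written a perfect fifth up.
B3 -> F#4
C4 -> G4
E5 -> B5
Eb4 -> Bb4

F#4 G4 B5 Bb4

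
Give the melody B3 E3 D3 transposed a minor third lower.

A minor third down from B3 gives G#3.
A minor third down from E3 gives C#3.
D3 down a minor third is B2.

G#3 C#3 B2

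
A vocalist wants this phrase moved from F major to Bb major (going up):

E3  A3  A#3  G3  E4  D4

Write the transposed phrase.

F major to Bb major up is a perfect fourth, so every note moves up by that interval.
E3 becomes A3
A3 becomes D4
A#3 becomes D#4
G3 becomes C4
E4 becomes A4
D4 becomes G4

A3 D4 D#4 C4 A4 G4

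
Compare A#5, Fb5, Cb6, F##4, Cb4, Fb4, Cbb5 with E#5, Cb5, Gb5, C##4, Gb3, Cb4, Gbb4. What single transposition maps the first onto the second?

down a perfect fourth

Take the first pair: A#5 → E#5. A to E spans 4 letter names, so the interval is some kind of fourth.
E#5 to A#5 is 5 semitones, which makes it a perfect fourth; the second version is lower, so the direction is down.
Checking another pair — Cbb5 → Gbb4 — gives the same interval.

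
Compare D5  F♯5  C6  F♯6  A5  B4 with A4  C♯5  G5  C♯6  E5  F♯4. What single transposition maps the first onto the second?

down a perfect fourth

Take the first pair: D5 → A4. D to A spans 4 letter names, so the interval is some kind of fourth.
A4 to D5 is 5 semitones, which makes it a perfect fourth; the second version is lower, so the direction is down.
Checking another pair — B4 → F#4 — gives the same interval.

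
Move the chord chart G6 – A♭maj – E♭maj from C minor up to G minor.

C minor up to G minor is a perfect fifth; each chord root moves by that interval while the quality stays the same.
G6: root G up a perfect fifth → D, giving D6.
A♭maj: root A♭ up a perfect fifth → Eb, giving Ebmaj.
E♭maj: root E♭ up a perfect fifth → Bb, giving Bbmaj.

D6 Ebmaj Bbmaj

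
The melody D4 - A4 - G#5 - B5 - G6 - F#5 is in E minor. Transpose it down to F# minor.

E3 B3 A#4 C#5 A5 G#4

E minor to F# minor down is a minor seventh, so every note moves down by that interval.
D4 gives E3
A4 gives B3
G#5 gives A#4
B5 gives C#5
G6 gives A5
F#5 gives G#4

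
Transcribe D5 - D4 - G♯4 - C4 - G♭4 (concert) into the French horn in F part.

A5 A4 D#5 G4 Db5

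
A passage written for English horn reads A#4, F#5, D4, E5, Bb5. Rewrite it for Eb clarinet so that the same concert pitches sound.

First find concert pitch: the English horn sounds a perfect fifth below written, so A#4 F#5 D4 E5 Bb5 sounds D#4 B4 G3 A4 Eb5.
Then write for Eb clarinet: it sounds a minor third above written, so the part must be a minor third below concert.
D#4 → B#3
B4 → G#4
G3 → E3
A4 → F#4
Eb5 → C5

B#3 G#4 E3 F#4 C5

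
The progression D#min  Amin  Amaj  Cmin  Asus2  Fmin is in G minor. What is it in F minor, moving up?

C#min Gmin Gmaj Bbmin Gsus2 Ebmin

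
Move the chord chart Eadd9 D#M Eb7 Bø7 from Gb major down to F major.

D#add9 C##M D7 A#ø7

Gb major down to F major is a minor second; each chord root moves by that interval while the quality stays the same.
Eadd9: root E down a minor second → D#, giving D#add9.
D#M: root D# down a minor second → C##, giving C##M.
Eb7: root Eb down a minor second → D, giving D7.
Bø7: root B down a minor second → A#, giving A#ø7.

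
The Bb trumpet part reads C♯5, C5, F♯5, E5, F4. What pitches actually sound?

The Bb trumpet sounds a major second below written, so transpose each written note down a major second.
C#5 to B4
C5 to Bb4
F#5 to E5
E5 to D5
F4 to Eb4

B4 Bb4 E5 D5 Eb4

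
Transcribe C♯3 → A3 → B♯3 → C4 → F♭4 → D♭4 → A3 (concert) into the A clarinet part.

E3 C4 D#4 Eb4 Abb4 Fb4 C4

Written C4 sounds as A3 on the A clarinet, so concert pitches are written a minor third up.
C#3 gives E3
A3 gives C4
B#3 gives D#4
C4 gives Eb4
Fb4 gives Abb4
Db4 gives Fb4
A3 gives C4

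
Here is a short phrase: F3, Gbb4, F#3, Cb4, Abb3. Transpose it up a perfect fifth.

F3 gives C4
Gbb4 gives Dbb5
F#3 gives C#4
Cb4 gives Gb4
Abb3 gives Ebb4

C4 Dbb5 C#4 Gb4 Ebb4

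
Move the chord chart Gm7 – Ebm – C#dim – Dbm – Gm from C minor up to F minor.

Cm7 Abm F#dim Gbm Cm

C minor up to F minor is a perfect fourth; each chord root moves by that interval while the quality stays the same.
Gm7: root G up a perfect fourth → C, giving Cm7.
Ebm: root Eb up a perfect fourth → Ab, giving Abm.
C#dim: root C# up a perfect fourth → F#, giving F#dim.
Dbm: root Db up a perfect fourth → Gb, giving Gbm.
Gm: root G up a perfect fourth → C, giving Cm.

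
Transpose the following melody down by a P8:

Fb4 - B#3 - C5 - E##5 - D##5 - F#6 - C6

Fb3 B#2 C4 E##4 D##4 F#5 C5

A perfect octave down from Fb4 gives Fb3.
A perfect octave down from B#3 gives B#2.
C5 down a perfect octave is C4.
E##5: an octave down reaches E, and 12 semitones makes it E##4.
A perfect octave down from D##5 gives D##4.
A perfect octave down from F#6 gives F#5.
A perfect octave down from C6 gives C5.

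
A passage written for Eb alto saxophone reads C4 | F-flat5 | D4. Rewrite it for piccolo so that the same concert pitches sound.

First find concert pitch: the Eb alto saxophone sounds a major sixth below written, so C4 F-flat5 D4 sounds Eb3 Abb4 F3.
Then write for piccolo: it sounds a perfect octave above written, so the part must be a perfect octave below concert.
Eb3 → Eb2
Abb4 → Abb3
F3 → F2

Eb2 Abb3 F2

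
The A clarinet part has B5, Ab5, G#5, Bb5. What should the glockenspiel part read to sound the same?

G#3 F3 E#3 G3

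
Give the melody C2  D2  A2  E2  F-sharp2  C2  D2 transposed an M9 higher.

D3 E3 B3 F#3 G#3 D3 E3

A major ninth up from C2 gives D3.
A major ninth up from D2 gives E3.
A2 up a major ninth is B3.
E2: a ninth up reaches F, and 14 semitones makes it F#3.
F#2 up a major ninth is G#3.
C2 up a major ninth is D3.
A major ninth up from D2 gives E3.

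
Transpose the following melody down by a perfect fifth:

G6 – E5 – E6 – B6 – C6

G6: a fifth down reaches C, and 7 semitones makes it C6.
A perfect fifth down from E5 gives A4.
E6: a fifth down reaches A, and 7 semitones makes it A5.
B6: a fifth down reaches E, and 7 semitones makes it E6.
A perfect fifth down from C6 gives F5.

C6 A4 A5 E6 F5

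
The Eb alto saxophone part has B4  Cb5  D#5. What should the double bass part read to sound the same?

D5 Ebb5 F#5

First find concert pitch: the Eb alto saxophone sounds a major sixth below written, so B4 Cb5 D#5 sounds D4 Ebb4 F#4.
Then write for double bass: it sounds a perfect octave below written, so the part must be a perfect octave above concert.
D4 → D5
Ebb4 → Ebb5
F#4 → F#5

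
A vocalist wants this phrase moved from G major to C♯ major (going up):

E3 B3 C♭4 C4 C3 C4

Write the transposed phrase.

From G up to C♯ is an augmented fourth; apply that to each pitch.
E3 gives A#3
B3 gives E#4
Cb4 gives F4
C4 gives F#4
C3 gives F#3
C4 gives F#4

A#3 E#4 F4 F#4 F#3 F#4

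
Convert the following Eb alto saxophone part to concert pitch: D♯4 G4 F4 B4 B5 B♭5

F#3 Bb3 Ab3 D4 D5 Db5

Written C4 on the Eb alto saxophone sounds as Eb3, a major sixth lower; apply that shift to every note.
D#4 to F#3
G4 to Bb3
F4 to Ab3
B4 to D4
B5 to D5
Bb5 to Db5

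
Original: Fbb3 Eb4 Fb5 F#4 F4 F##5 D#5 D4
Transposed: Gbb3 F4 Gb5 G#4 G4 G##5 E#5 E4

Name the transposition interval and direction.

up a major second

From Fbb3 to Gbb3 is 2 letter names — a second of some quality.
Fbb3 to Gbb3 is 2 semitones, which makes it a major second; the second version is higher, so the direction is up.
Checking another pair — D4 → E4 — gives the same interval.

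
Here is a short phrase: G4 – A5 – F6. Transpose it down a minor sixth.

B3 C#5 A5

G4 down a minor sixth is B3.
A5 down a minor sixth is C#5.
F6 down a minor sixth is A5.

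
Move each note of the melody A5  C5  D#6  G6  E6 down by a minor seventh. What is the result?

B4 D4 E#5 A5 F#5

A5 becomes B4
C5 becomes D4
D#6 becomes E#5
G6 becomes A5
E6 becomes F#5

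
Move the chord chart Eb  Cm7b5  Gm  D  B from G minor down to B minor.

G Em7b5 Bm F# D#

G minor down to B minor is a minor sixth; each chord root moves by that interval while the quality stays the same.
Eb: root Eb down a minor sixth → G, giving G.
Cm7b5: root C down a minor sixth → E, giving Em7b5.
Gm: root G down a minor sixth → B, giving Bm.
D: root D down a minor sixth → F#, giving F#.
B: root B down a minor sixth → D#, giving D#.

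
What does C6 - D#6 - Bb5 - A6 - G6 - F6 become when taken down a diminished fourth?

G#5 A##5 F#5 E#6 D#6 C#6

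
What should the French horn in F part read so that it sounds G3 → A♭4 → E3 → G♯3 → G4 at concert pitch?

D4 Eb5 B3 D#4 D5

Written C4 sounds as F3 on the French horn in F, so concert pitches are written a perfect fifth up.
G3 becomes D4
Ab4 becomes Eb5
E3 becomes B3
G#3 becomes D#4
G4 becomes D5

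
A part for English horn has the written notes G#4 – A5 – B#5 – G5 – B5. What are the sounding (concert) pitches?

C#4 D5 E#5 C5 E5

Written C4 on the English horn sounds as F3, a perfect fifth lower; apply that shift to every note.
G#4 gives C#4
A5 gives D5
B#5 gives E#5
G5 gives C5
B5 gives E5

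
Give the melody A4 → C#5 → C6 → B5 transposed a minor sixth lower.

A4 down a minor sixth is C#4.
A minor sixth down from C#5 gives E#4.
A minor sixth down from C6 gives E5.
B5 down a minor sixth is D#5.

C#4 E#4 E5 D#5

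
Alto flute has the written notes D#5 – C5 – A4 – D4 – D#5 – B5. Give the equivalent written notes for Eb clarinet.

First find concert pitch: the alto flute sounds a perfect fourth below written, so D#5 C5 A4 D4 D#5 B5 sounds A#4 G4 E4 A3 A#4 F#5.
Then write for Eb clarinet: it sounds a minor third above written, so the part must be a minor third below concert.
A#4 → F##4
G4 → E4
E4 → C#4
A3 → F#3
A#4 → F##4
F#5 → D#5

F##4 E4 C#4 F#3 F##4 D#5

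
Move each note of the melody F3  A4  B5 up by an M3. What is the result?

F3 becomes A3
A4 becomes C#5
B5 becomes D#6

A3 C#5 D#6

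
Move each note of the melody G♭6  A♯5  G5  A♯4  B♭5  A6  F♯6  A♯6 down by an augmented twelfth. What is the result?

Cbb5 D4 Cb4 D3 Ebb4 Db5 Bb4 D5

Gb6 becomes Cbb5
A#5 becomes D4
G5 becomes Cb4
A#4 becomes D3
Bb5 becomes Ebb4
A6 becomes Db5
F#6 becomes Bb4
A#6 becomes D5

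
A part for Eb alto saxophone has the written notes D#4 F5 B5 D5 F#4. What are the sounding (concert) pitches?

The Eb alto saxophone sounds a major sixth below written, so transpose each written note down a major sixth.
D#4 to F#3
F5 to Ab4
B5 to D5
D5 to F4
F#4 to A3

F#3 Ab4 D5 F4 A3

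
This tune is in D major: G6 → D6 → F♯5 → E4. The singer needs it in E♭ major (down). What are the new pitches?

Ab5 Eb5 G4 F3

D major to E♭ major down is a major seventh, so every note moves down by that interval.
G6 gives Ab5
D6 gives Eb5
F#5 gives G4
E4 gives F3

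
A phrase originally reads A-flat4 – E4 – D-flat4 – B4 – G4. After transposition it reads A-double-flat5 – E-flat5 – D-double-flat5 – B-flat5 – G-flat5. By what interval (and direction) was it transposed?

up a diminished octave

Take the first pair: Ab4 → Abb5. A to A spans 8 letter names, so the interval is some kind of octave.
Ab4 to Abb5 is 11 semitones, which makes it a diminished octave; the second version is higher, so the direction is up.
Checking another pair — G4 → Gb5 — gives the same interval.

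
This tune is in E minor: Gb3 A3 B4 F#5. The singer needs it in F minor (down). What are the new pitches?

Abb2 Bb2 C4 G4

From E down to F is a major seventh; apply that to each pitch.
Gb3 to Abb2
A3 to Bb2
B4 to C4
F#5 to G4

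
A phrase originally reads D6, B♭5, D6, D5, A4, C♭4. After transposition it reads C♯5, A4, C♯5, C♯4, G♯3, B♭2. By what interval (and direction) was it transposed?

From D6 to C#5 is 9 letter names — a ninth of some quality.
C#5 to D6 is 13 semitones, which makes it a minor ninth; the second version is lower, so the direction is down.
Checking another pair — Cb4 → Bb2 — gives the same interval.

down a minor ninth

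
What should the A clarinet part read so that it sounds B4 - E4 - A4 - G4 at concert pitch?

The A clarinet sounds a minor third below written, so the written part must be a minor third above concert — transpose each note up.
B4 → D5
E4 → G4
A4 → C5
G4 → Bb4

D5 G4 C5 Bb4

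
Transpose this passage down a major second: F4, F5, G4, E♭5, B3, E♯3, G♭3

A major second down from F4 gives Eb4.
A major second down from F5 gives Eb5.
A major second down from G4 gives F4.
Eb5: a second down reaches D, and 2 semitones makes it Db5.
B3 down a major second is A3.
E#3: a second down reaches D, and 2 semitones makes it D#3.
A major second down from Gb3 gives Fb3.

Eb4 Eb5 F4 Db5 A3 D#3 Fb3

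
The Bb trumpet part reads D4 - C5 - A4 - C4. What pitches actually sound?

C4 Bb4 G4 Bb3

The Bb trumpet sounds a major second below written, so transpose each written note down a major second.
D4 -> C4
C5 -> Bb4
A4 -> G4
C4 -> Bb3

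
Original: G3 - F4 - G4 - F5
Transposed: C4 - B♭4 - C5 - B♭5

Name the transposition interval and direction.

up a perfect fourth

Take the first pair: G3 → C4. G to C spans 4 letter names, so the interval is some kind of fourth.
G3 to C4 is 5 semitones, which makes it a perfect fourth; the second version is higher, so the direction is up.
Checking another pair — F5 → Bb5 — gives the same interval.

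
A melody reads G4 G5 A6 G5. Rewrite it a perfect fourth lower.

D4 D5 E6 D5

G4 down a perfect fourth is D4.
G5: a fourth down reaches D, and 5 semitones makes it D5.
A perfect fourth down from A6 gives E6.
A perfect fourth down from G5 gives D5.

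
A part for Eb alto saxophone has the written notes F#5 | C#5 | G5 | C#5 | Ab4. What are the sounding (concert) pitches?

A4 E4 Bb4 E4 Cb4

The Eb alto saxophone sounds a major sixth below written, so transpose each written note down a major sixth.
F#5 becomes A4
C#5 becomes E4
G5 becomes Bb4
C#5 becomes E4
Ab4 becomes Cb4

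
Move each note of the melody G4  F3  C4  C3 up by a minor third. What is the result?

Bb4 Ab3 Eb4 Eb3

G4 -> Bb4
F3 -> Ab3
C4 -> Eb4
C3 -> Eb3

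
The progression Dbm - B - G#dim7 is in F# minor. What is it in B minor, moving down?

Gbm E C#dim7

F# minor down to B minor is a perfect fifth; each chord root moves by that interval while the quality stays the same.
Dbm: root Db down a perfect fifth → Gb, giving Gbm.
B: root B down a perfect fifth → E, giving E.
G#dim7: root G# down a perfect fifth → C#, giving C#dim7.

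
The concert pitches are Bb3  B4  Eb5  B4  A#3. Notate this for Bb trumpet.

C4 C#5 F5 C#5 B#3

Written C4 sounds as Bb3 on the Bb trumpet, so concert pitches are written a major second up.
Bb3 gives C4
B4 gives C#5
Eb5 gives F5
B4 gives C#5
A#3 gives B#3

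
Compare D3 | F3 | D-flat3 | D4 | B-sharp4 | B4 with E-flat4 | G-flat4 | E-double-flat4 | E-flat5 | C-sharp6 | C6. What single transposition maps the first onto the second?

up a minor ninth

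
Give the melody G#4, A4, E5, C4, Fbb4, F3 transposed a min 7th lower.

A minor seventh down from G#4 gives A#3.
A4 down a minor seventh is B3.
E5: a seventh down reaches F, and 10 semitones makes it F#4.
A minor seventh down from C4 gives D3.
A minor seventh down from Fbb4 gives Gbb3.
A minor seventh down from F3 gives G2.

A#3 B3 F#4 D3 Gbb3 G2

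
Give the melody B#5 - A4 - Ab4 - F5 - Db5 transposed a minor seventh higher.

A#6 G5 Gb5 Eb6 Cb6

A minor seventh up from B#5 gives A#6.
A4 up a minor seventh is G5.
A minor seventh up from Ab4 gives Gb5.
F5 up a minor seventh is Eb6.
Db5: a seventh up reaches C, and 10 semitones makes it Cb6.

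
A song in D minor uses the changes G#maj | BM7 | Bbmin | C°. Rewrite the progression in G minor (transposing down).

C#maj EM7 Ebmin F°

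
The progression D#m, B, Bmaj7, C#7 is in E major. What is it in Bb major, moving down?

E major down to Bb major is an augmented fourth; each chord root moves by that interval while the quality stays the same.
D#m: root D# down an augmented fourth → A, giving Am.
B: root B down an augmented fourth → F, giving F.
Bmaj7: root B down an augmented fourth → F, giving Fmaj7.
C#7: root C# down an augmented fourth → G, giving G7.

Am F Fmaj7 G7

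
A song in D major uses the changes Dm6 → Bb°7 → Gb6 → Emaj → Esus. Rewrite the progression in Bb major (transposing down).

D major down to Bb major is a major third; each chord root moves by that interval while the quality stays the same.
Dm6: root D down a major third → Bb, giving Bbm6.
Bb°7: root Bb down a major third → Gb, giving Gb°7.
Gb6: root Gb down a major third → Ebb, giving Ebb6.
Emaj: root E down a major third → C, giving Cmaj.
Esus: root E down a major third → C, giving Csus.

Bbm6 Gb°7 Ebb6 Cmaj Csus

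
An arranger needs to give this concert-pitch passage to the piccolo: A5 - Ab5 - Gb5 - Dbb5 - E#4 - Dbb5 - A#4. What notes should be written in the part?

A4 Ab4 Gb4 Dbb4 E#3 Dbb4 A#3

The piccolo sounds a perfect octave above written, so the written part must be a perfect octave below concert — transpose each note down.
A5 → A4
Ab5 → Ab4
Gb5 → Gb4
Dbb5 → Dbb4
E#4 → E#3
Dbb5 → Dbb4
A#4 → A#3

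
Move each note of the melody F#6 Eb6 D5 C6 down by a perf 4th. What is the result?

F#6 -> C#6
Eb6 -> Bb5
D5 -> A4
C6 -> G5

C#6 Bb5 A4 G5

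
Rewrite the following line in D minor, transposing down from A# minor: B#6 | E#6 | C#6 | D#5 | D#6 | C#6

A# minor to D minor down is an augmented fifth, so every note moves down by that interval.
B#6 -> E6
E#6 -> A5
C#6 -> F5
D#5 -> G4
D#6 -> G5
C#6 -> F5

E6 A5 F5 G4 G5 F5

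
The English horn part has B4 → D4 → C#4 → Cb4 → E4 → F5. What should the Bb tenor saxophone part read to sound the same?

F#5 A4 G#4 Gb4 B4 C6

First find concert pitch: the English horn sounds a perfect fifth below written, so B4 D4 C#4 Cb4 E4 F5 sounds E4 G3 F#3 Fb3 A3 Bb4.
Then write for Bb tenor saxophone: it sounds a major ninth below written, so the part must be a major ninth above concert.
E4 → F#5
G3 → A4
F#3 → G#4
Fb3 → Gb4
A3 → B4
Bb4 → C6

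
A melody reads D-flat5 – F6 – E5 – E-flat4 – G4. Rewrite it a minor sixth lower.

F4 A5 G#4 G3 B3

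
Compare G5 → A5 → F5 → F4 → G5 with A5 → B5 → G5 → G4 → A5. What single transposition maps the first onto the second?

up a major second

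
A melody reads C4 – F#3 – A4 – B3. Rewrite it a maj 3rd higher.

A major third up from C4 gives E4.
F#3: a third up reaches A, and 4 semitones makes it A#3.
A4: a third up reaches C, and 4 semitones makes it C#5.
A major third up from B3 gives D#4.

E4 A#3 C#5 D#4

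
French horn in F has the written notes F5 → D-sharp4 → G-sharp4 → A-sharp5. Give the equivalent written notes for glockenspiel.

First find concert pitch: the French horn in F sounds a perfect fifth below written, so F5 D-sharp4 G-sharp4 A-sharp5 sounds Bb4 G#3 C#4 D#5.
Then write for glockenspiel: it sounds a perfect fifteenth above written, so the part must be a perfect fifteenth below concert.
Bb4 → Bb2
G#3 → G#1
C#4 → C#2
D#5 → D#3

Bb2 G#1 C#2 D#3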